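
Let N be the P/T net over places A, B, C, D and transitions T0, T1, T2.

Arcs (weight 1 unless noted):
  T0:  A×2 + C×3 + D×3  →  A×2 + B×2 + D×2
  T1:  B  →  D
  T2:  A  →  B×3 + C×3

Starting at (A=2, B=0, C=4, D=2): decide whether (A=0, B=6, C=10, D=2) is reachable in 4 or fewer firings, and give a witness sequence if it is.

step 1: fire T2:  (A=2, B=0, C=4, D=2) → (A=1, B=3, C=7, D=2)
step 2: fire T2:  (A=1, B=3, C=7, D=2) → (A=0, B=6, C=10, D=2)

YES — reachable via ⟨T2, T2⟩ (2 firings)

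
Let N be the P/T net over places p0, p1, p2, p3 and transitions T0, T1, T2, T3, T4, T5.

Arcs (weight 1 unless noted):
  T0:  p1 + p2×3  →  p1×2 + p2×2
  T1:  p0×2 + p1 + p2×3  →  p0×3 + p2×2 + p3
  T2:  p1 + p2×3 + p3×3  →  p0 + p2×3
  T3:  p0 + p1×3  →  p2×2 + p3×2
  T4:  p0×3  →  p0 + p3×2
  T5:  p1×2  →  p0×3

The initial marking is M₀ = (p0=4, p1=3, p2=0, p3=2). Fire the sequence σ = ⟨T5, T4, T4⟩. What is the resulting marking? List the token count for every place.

(p0=3, p1=1, p2=0, p3=6)

step 1: fire T5:  (p0=4, p1=3, p2=0, p3=2) → (p0=7, p1=1, p2=0, p3=2)
step 2: fire T4:  (p0=7, p1=1, p2=0, p3=2) → (p0=5, p1=1, p2=0, p3=4)
step 3: fire T4:  (p0=5, p1=1, p2=0, p3=4) → (p0=3, p1=1, p2=0, p3=6)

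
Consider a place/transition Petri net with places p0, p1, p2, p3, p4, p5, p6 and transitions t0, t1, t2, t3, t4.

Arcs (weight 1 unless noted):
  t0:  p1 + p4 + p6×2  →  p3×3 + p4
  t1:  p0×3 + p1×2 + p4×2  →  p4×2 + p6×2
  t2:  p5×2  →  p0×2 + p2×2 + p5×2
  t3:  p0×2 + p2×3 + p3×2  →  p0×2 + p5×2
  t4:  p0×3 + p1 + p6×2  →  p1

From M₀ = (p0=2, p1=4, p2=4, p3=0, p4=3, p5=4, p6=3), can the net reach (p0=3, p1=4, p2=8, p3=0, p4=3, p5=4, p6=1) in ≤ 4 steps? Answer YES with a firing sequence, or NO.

step 1: fire t2:  (p0=2, p1=4, p2=4, p3=0, p4=3, p5=4, p6=3) → (p0=4, p1=4, p2=6, p3=0, p4=3, p5=4, p6=3)
step 2: fire t2:  (p0=4, p1=4, p2=6, p3=0, p4=3, p5=4, p6=3) → (p0=6, p1=4, p2=8, p3=0, p4=3, p5=4, p6=3)
step 3: fire t4:  (p0=6, p1=4, p2=8, p3=0, p4=3, p5=4, p6=3) → (p0=3, p1=4, p2=8, p3=0, p4=3, p5=4, p6=1)

YES — reachable via ⟨t2, t2, t4⟩ (3 firings)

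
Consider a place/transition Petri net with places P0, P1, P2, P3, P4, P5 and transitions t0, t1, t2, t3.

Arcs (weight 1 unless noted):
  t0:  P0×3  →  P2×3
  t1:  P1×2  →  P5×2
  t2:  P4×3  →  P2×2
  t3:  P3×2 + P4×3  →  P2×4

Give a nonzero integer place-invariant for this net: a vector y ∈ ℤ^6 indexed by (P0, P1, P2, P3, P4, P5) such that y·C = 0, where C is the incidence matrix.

y = (P0:3, P1:0, P2:3, P3:3, P4:2, P5:0)

Incidence matrix C (rows=places, cols=transitions):
       t0   t1   t2   t3
   P0  -3    0    0    0
   P1   0   -2    0    0
   P2   3    0    2    4
   P3   0    0    0   -2
   P4   0    0   -3   -3
   P5   0    2    0    0

Candidate y = [3, 0, 3, 3, 2, 0]; check y·C column-wise:
  col t0: 3·-3 + 3·3 + 3·0 + 2·0 = 0
  col t1: 3·0 + 0·-2 + 3·0 + 3·0 + 2·0 + 0·2 = 0
  col t2: 3·0 + 3·2 + 3·0 + 2·-3 = 0
  col t3: 3·0 + 3·4 + 3·-2 + 2·-3 = 0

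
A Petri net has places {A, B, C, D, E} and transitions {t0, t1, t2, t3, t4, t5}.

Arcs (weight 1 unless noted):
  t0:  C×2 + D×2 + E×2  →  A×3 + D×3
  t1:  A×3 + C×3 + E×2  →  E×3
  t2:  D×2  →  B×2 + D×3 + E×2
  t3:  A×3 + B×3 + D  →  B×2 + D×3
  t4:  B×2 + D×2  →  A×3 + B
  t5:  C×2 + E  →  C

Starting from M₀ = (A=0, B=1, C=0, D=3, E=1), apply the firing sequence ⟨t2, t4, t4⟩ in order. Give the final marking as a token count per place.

step 1: fire t2:  (A=0, B=1, C=0, D=3, E=1) → (A=0, B=3, C=0, D=4, E=3)
step 2: fire t4:  (A=0, B=3, C=0, D=4, E=3) → (A=3, B=2, C=0, D=2, E=3)
step 3: fire t4:  (A=3, B=2, C=0, D=2, E=3) → (A=6, B=1, C=0, D=0, E=3)

(A=6, B=1, C=0, D=0, E=3)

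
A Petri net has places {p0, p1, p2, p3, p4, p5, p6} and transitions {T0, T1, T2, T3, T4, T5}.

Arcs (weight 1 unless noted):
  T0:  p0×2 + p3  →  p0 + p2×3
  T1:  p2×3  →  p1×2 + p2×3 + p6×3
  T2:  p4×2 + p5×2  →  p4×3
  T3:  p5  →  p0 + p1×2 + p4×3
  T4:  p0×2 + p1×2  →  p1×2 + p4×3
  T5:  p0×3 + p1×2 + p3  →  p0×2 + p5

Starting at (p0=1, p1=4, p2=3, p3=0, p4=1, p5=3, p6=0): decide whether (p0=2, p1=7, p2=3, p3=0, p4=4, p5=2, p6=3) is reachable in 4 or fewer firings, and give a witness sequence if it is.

depth 0: 1 marking
depth 1: 3 markings reached so far
depth 2: 8 markings reached so far
depth 3: 16 markings reached so far
depth 4: 25 markings reached so far
target is not among the 25 markings reachable within 4 steps

NO — not reachable within 4 firings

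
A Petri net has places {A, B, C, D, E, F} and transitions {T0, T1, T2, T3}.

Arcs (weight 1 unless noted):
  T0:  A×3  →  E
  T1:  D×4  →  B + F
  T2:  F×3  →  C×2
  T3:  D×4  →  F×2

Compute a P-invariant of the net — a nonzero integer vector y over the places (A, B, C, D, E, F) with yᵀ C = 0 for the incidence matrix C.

Incidence matrix C (rows=places, cols=transitions):
       T0   T1   T2   T3
    A  -3    0    0    0
    B   0    1    0    0
    C   0    0    2    0
    D   0   -4    0   -4
    E   1    0    0    0
    F   0    1   -3    2

Candidate y = [1, 0, 0, 0, 3, 0]; check y·C column-wise:
  col T0: 1·-3 + 3·1 = 0
  col T1: 1·0 + 0·1 + 0·-4 + 3·0 + 0·1 = 0
  col T2: 1·0 + 0·2 + 3·0 + 0·-3 = 0
  col T3: 1·0 + 0·-4 + 3·0 + 0·2 = 0

y = (A:1, B:0, C:0, D:0, E:3, F:0)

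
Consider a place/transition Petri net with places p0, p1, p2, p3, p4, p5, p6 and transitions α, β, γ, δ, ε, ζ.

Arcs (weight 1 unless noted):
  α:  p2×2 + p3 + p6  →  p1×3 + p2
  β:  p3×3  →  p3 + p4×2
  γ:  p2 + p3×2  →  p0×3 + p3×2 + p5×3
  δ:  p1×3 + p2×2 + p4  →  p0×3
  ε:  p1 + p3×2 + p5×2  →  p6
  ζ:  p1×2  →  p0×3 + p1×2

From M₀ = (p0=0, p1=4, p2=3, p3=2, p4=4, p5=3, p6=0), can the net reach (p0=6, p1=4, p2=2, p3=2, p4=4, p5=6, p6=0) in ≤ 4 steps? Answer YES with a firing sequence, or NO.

step 1: fire γ:  (p0=0, p1=4, p2=3, p3=2, p4=4, p5=3, p6=0) → (p0=3, p1=4, p2=2, p3=2, p4=4, p5=6, p6=0)
step 2: fire ζ:  (p0=3, p1=4, p2=2, p3=2, p4=4, p5=6, p6=0) → (p0=6, p1=4, p2=2, p3=2, p4=4, p5=6, p6=0)

YES — reachable via ⟨γ, ζ⟩ (2 firings)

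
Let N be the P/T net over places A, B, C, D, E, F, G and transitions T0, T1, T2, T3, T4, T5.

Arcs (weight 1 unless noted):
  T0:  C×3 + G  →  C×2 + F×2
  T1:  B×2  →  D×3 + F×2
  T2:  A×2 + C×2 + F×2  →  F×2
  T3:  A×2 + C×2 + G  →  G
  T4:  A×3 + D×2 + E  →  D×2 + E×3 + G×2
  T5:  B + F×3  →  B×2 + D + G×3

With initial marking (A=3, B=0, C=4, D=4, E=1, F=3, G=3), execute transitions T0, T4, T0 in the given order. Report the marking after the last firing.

(A=0, B=0, C=2, D=4, E=3, F=7, G=3)

step 1: fire T0:  (A=3, B=0, C=4, D=4, E=1, F=3, G=3) → (A=3, B=0, C=3, D=4, E=1, F=5, G=2)
step 2: fire T4:  (A=3, B=0, C=3, D=4, E=1, F=5, G=2) → (A=0, B=0, C=3, D=4, E=3, F=5, G=4)
step 3: fire T0:  (A=0, B=0, C=3, D=4, E=3, F=5, G=4) → (A=0, B=0, C=2, D=4, E=3, F=7, G=3)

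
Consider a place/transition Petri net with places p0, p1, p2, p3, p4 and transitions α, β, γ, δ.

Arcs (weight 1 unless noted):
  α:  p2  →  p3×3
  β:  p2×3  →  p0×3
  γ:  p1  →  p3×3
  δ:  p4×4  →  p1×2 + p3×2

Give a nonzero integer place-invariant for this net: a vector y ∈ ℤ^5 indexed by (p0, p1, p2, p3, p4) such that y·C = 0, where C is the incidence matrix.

Incidence matrix C (rows=places, cols=transitions):
        α    β    γ    δ
   p0   0    3    0    0
   p1   0    0   -1    2
   p2  -1   -3    0    0
   p3   3    0    3    2
   p4   0    0    0   -4

Candidate y = [3, 3, 3, 1, 2]; check y·C column-wise:
  col α: 3·0 + 3·0 + 3·-1 + 1·3 + 2·0 = 0
  col β: 3·3 + 3·0 + 3·-3 + 1·0 + 2·0 = 0
  col γ: 3·0 + 3·-1 + 3·0 + 1·3 + 2·0 = 0
  col δ: 3·0 + 3·2 + 3·0 + 1·2 + 2·-4 = 0

y = (p0:3, p1:3, p2:3, p3:1, p4:2)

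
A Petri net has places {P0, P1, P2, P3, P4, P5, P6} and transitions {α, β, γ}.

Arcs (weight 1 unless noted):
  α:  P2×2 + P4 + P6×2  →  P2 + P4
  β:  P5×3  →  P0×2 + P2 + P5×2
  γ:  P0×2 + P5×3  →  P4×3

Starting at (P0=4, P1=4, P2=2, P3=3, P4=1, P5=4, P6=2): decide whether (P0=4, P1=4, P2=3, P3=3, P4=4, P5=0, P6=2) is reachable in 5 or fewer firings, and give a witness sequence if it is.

YES — reachable via ⟨β, γ⟩ (2 firings)

step 1: fire β:  (P0=4, P1=4, P2=2, P3=3, P4=1, P5=4, P6=2) → (P0=6, P1=4, P2=3, P3=3, P4=1, P5=3, P6=2)
step 2: fire γ:  (P0=6, P1=4, P2=3, P3=3, P4=1, P5=3, P6=2) → (P0=4, P1=4, P2=3, P3=3, P4=4, P5=0, P6=2)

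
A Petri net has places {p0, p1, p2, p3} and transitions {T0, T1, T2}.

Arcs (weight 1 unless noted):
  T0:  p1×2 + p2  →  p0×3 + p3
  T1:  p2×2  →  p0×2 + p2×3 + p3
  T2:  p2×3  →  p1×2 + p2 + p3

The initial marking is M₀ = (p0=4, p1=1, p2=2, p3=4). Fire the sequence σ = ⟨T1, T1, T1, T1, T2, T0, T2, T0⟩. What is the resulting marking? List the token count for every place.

(p0=18, p1=1, p2=0, p3=12)

step 1: fire T1:  (p0=4, p1=1, p2=2, p3=4) → (p0=6, p1=1, p2=3, p3=5)
step 2: fire T1:  (p0=6, p1=1, p2=3, p3=5) → (p0=8, p1=1, p2=4, p3=6)
step 3: fire T1:  (p0=8, p1=1, p2=4, p3=6) → (p0=10, p1=1, p2=5, p3=7)
step 4: fire T1:  (p0=10, p1=1, p2=5, p3=7) → (p0=12, p1=1, p2=6, p3=8)
step 5: fire T2:  (p0=12, p1=1, p2=6, p3=8) → (p0=12, p1=3, p2=4, p3=9)
step 6: fire T0:  (p0=12, p1=3, p2=4, p3=9) → (p0=15, p1=1, p2=3, p3=10)
step 7: fire T2:  (p0=15, p1=1, p2=3, p3=10) → (p0=15, p1=3, p2=1, p3=11)
step 8: fire T0:  (p0=15, p1=3, p2=1, p3=11) → (p0=18, p1=1, p2=0, p3=12)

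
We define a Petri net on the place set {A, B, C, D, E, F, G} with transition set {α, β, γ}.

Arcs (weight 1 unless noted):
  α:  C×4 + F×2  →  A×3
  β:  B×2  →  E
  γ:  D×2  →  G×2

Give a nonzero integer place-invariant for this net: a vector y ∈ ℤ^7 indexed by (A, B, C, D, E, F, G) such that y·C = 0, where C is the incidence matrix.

Incidence matrix C (rows=places, cols=transitions):
        α    β    γ
    A   3    0    0
    B   0   -2    0
    C  -4    0    0
    D   0    0   -2
    E   0    1    0
    F  -2    0    0
    G   0    0    2

Candidate y = [4, 0, 3, 0, 0, 0, 0]; check y·C column-wise:
  col α: 4·3 + 3·-4 + 0·-2 = 0
  col β: 4·0 + 0·-2 + 3·0 + 0·1 = 0
  col γ: 4·0 + 3·0 + 0·-2 + 0·2 = 0

y = (A:4, B:0, C:3, D:0, E:0, F:0, G:0)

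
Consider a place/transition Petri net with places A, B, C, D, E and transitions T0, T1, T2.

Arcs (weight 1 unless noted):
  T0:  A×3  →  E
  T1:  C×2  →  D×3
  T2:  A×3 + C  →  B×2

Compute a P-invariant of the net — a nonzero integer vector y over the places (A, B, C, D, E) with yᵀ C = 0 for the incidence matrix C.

Incidence matrix C (rows=places, cols=transitions):
       T0   T1   T2
    A  -3    0   -3
    B   0    0    2
    C   0   -2   -1
    D   0    3    0
    E   1    0    0

Candidate y = [0, 3, 6, 4, 0]; check y·C column-wise:
  col T0: 0·-3 + 3·0 + 6·0 + 4·0 + 0·1 = 0
  col T1: 3·0 + 6·-2 + 4·3 = 0
  col T2: 0·-3 + 3·2 + 6·-1 + 4·0 = 0

y = (A:0, B:3, C:6, D:4, E:0)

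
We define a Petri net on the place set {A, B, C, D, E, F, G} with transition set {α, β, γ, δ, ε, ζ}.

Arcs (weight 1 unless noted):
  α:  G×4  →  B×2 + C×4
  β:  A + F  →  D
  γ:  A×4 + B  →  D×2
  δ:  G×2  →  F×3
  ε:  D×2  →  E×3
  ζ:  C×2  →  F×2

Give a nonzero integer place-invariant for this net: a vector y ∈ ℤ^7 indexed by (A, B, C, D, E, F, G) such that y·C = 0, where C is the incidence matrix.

y = (A:1, B:2, C:2, D:3, E:2, F:2, G:3)

Incidence matrix C (rows=places, cols=transitions):
        α    β    γ    δ    ε    ζ
    A   0   -1   -4    0    0    0
    B   2    0   -1    0    0    0
    C   4    0    0    0    0   -2
    D   0    1    2    0   -2    0
    E   0    0    0    0    3    0
    F   0   -1    0    3    0    2
    G  -4    0    0   -2    0    0

Candidate y = [1, 2, 2, 3, 2, 2, 3]; check y·C column-wise:
  col α: 1·0 + 2·2 + 2·4 + 3·0 + 2·0 + 2·0 + 3·-4 = 0
  col β: 1·-1 + 2·0 + 2·0 + 3·1 + 2·0 + 2·-1 + 3·0 = 0
  col γ: 1·-4 + 2·-1 + 2·0 + 3·2 + 2·0 + 2·0 + 3·0 = 0
  col δ: 1·0 + 2·0 + 2·0 + 3·0 + 2·0 + 2·3 + 3·-2 = 0
  col ε: 1·0 + 2·0 + 2·0 + 3·-2 + 2·3 + 2·0 + 3·0 = 0
  col ζ: 1·0 + 2·0 + 2·-2 + 3·0 + 2·0 + 2·2 + 3·0 = 0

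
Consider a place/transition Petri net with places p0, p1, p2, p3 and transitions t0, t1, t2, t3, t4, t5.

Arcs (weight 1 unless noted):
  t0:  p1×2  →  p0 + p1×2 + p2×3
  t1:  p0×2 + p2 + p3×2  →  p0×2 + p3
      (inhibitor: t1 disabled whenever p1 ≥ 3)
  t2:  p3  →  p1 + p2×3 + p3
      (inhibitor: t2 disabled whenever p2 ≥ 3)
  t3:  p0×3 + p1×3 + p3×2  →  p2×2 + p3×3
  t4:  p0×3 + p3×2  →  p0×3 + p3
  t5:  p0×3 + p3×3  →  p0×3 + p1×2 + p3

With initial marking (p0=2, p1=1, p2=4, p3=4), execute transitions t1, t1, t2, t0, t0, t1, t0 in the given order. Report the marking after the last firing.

step 1: fire t1:  (p0=2, p1=1, p2=4, p3=4) → (p0=2, p1=1, p2=3, p3=3)
step 2: fire t1:  (p0=2, p1=1, p2=3, p3=3) → (p0=2, p1=1, p2=2, p3=2)
step 3: fire t2:  (p0=2, p1=1, p2=2, p3=2) → (p0=2, p1=2, p2=5, p3=2)
step 4: fire t0:  (p0=2, p1=2, p2=5, p3=2) → (p0=3, p1=2, p2=8, p3=2)
step 5: fire t0:  (p0=3, p1=2, p2=8, p3=2) → (p0=4, p1=2, p2=11, p3=2)
step 6: fire t1:  (p0=4, p1=2, p2=11, p3=2) → (p0=4, p1=2, p2=10, p3=1)
step 7: fire t0:  (p0=4, p1=2, p2=10, p3=1) → (p0=5, p1=2, p2=13, p3=1)

(p0=5, p1=2, p2=13, p3=1)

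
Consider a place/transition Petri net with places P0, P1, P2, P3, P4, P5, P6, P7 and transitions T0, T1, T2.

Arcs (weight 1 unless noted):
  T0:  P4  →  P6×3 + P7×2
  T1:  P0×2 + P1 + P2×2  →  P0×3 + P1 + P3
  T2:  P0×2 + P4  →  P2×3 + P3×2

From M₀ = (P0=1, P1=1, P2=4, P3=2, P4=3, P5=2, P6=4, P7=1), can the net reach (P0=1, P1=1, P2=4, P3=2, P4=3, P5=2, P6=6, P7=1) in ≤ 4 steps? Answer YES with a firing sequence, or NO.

NO — not reachable within 4 firings

depth 0: 1 marking
depth 1: 2 markings reached so far
depth 2: 3 markings reached so far
depth 3: 4 markings reached so far
depth 4: 4 markings reached so far
(frontier empty at depth 4; search complete)
target is not among the 4 markings reachable within 4 steps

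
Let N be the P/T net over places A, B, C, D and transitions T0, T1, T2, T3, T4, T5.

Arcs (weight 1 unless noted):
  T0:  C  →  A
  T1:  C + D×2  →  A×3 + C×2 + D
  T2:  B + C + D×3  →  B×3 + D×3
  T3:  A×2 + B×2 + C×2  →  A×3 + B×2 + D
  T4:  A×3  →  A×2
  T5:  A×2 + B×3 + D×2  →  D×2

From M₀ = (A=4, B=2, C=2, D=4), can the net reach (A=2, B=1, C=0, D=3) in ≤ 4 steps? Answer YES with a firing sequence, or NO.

NO — not reachable within 4 firings

depth 0: 1 marking
depth 1: 6 markings reached so far
depth 2: 19 markings reached so far
depth 3: 43 markings reached so far
depth 4: 84 markings reached so far
target is not among the 84 markings reachable within 4 steps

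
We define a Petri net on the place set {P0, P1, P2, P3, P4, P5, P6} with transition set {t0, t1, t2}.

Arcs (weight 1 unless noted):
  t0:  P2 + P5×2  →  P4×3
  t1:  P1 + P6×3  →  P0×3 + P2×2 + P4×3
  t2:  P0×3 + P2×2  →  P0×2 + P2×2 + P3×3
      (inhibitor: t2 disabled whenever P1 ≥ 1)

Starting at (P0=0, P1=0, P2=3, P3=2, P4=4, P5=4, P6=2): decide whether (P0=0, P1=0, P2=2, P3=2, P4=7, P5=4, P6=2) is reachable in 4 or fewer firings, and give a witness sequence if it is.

depth 0: 1 marking
depth 1: 2 markings reached so far
depth 2: 3 markings reached so far
depth 3: 3 markings reached so far
(frontier empty at depth 3; search complete)
target is not among the 3 markings reachable within 4 steps

NO — not reachable within 4 firings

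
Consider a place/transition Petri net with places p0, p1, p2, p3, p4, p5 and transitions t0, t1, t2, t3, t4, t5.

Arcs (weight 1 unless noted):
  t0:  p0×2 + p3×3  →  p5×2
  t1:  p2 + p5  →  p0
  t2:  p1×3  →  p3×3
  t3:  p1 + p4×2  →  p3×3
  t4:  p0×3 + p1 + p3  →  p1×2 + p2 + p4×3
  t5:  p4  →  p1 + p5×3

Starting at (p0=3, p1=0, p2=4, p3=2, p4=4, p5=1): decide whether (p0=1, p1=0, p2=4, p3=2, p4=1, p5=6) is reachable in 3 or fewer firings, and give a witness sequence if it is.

step 1: fire t5:  (p0=3, p1=0, p2=4, p3=2, p4=4, p5=1) → (p0=3, p1=1, p2=4, p3=2, p4=3, p5=4)
step 2: fire t3:  (p0=3, p1=1, p2=4, p3=2, p4=3, p5=4) → (p0=3, p1=0, p2=4, p3=5, p4=1, p5=4)
step 3: fire t0:  (p0=3, p1=0, p2=4, p3=5, p4=1, p5=4) → (p0=1, p1=0, p2=4, p3=2, p4=1, p5=6)

YES — reachable via ⟨t5, t3, t0⟩ (3 firings)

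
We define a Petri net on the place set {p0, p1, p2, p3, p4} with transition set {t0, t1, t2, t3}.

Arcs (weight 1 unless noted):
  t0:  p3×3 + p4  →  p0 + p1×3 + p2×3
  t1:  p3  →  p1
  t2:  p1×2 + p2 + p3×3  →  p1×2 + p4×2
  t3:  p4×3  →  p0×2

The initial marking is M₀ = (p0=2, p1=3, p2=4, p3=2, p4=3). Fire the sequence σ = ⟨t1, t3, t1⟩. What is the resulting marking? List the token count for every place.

(p0=4, p1=5, p2=4, p3=0, p4=0)

step 1: fire t1:  (p0=2, p1=3, p2=4, p3=2, p4=3) → (p0=2, p1=4, p2=4, p3=1, p4=3)
step 2: fire t3:  (p0=2, p1=4, p2=4, p3=1, p4=3) → (p0=4, p1=4, p2=4, p3=1, p4=0)
step 3: fire t1:  (p0=4, p1=4, p2=4, p3=1, p4=0) → (p0=4, p1=5, p2=4, p3=0, p4=0)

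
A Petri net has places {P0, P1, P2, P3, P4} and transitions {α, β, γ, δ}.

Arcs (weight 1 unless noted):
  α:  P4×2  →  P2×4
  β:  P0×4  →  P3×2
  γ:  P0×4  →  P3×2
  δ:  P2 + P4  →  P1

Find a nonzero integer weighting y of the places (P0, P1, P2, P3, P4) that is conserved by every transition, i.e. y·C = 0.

Incidence matrix C (rows=places, cols=transitions):
        α    β    γ    δ
   P0   0   -4   -4    0
   P1   0    0    0    1
   P2   4    0    0   -1
   P3   0    2    2    0
   P4  -2    0    0   -1

Candidate y = [1, 0, 0, 2, 0]; check y·C column-wise:
  col α: 1·0 + 0·4 + 2·0 + 0·-2 = 0
  col β: 1·-4 + 2·2 = 0
  col γ: 1·-4 + 2·2 = 0
  col δ: 1·0 + 0·1 + 0·-1 + 2·0 + 0·-1 = 0

y = (P0:1, P1:0, P2:0, P3:2, P4:0)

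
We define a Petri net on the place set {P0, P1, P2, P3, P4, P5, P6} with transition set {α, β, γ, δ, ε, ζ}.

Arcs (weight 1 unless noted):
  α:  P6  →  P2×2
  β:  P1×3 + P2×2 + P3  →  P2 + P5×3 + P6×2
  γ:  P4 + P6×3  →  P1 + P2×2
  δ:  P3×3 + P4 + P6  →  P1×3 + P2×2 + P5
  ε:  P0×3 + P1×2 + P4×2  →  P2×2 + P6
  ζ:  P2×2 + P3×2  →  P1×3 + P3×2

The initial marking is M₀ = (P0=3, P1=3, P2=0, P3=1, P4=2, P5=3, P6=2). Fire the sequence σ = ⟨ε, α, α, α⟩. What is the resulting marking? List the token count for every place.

(P0=0, P1=1, P2=8, P3=1, P4=0, P5=3, P6=0)

step 1: fire ε:  (P0=3, P1=3, P2=0, P3=1, P4=2, P5=3, P6=2) → (P0=0, P1=1, P2=2, P3=1, P4=0, P5=3, P6=3)
step 2: fire α:  (P0=0, P1=1, P2=2, P3=1, P4=0, P5=3, P6=3) → (P0=0, P1=1, P2=4, P3=1, P4=0, P5=3, P6=2)
step 3: fire α:  (P0=0, P1=1, P2=4, P3=1, P4=0, P5=3, P6=2) → (P0=0, P1=1, P2=6, P3=1, P4=0, P5=3, P6=1)
step 4: fire α:  (P0=0, P1=1, P2=6, P3=1, P4=0, P5=3, P6=1) → (P0=0, P1=1, P2=8, P3=1, P4=0, P5=3, P6=0)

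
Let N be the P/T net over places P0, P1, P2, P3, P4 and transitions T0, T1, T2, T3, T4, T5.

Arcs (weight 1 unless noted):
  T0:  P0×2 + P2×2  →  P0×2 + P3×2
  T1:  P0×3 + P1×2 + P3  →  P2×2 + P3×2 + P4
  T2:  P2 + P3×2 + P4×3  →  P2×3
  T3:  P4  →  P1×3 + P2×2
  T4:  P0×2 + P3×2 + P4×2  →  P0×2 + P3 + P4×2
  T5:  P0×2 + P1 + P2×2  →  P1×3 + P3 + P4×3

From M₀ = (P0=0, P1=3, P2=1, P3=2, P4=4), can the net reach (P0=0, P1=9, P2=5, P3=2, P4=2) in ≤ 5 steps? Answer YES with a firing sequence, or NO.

YES — reachable via ⟨T3, T3⟩ (2 firings)

step 1: fire T3:  (P0=0, P1=3, P2=1, P3=2, P4=4) → (P0=0, P1=6, P2=3, P3=2, P4=3)
step 2: fire T3:  (P0=0, P1=6, P2=3, P3=2, P4=3) → (P0=0, P1=9, P2=5, P3=2, P4=2)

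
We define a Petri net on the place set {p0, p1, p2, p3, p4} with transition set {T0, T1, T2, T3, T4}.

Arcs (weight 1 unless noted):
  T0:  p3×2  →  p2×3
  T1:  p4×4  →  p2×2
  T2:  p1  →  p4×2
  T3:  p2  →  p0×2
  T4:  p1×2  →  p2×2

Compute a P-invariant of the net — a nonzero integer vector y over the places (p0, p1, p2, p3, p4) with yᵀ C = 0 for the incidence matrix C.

Incidence matrix C (rows=places, cols=transitions):
       T0   T1   T2   T3   T4
   p0   0    0    0    2    0
   p1   0    0   -1    0   -2
   p2   3    2    0   -1    2
   p3  -2    0    0    0    0
   p4   0   -4    2    0    0

Candidate y = [1, 2, 2, 3, 1]; check y·C column-wise:
  col T0: 1·0 + 2·0 + 2·3 + 3·-2 + 1·0 = 0
  col T1: 1·0 + 2·0 + 2·2 + 3·0 + 1·-4 = 0
  col T2: 1·0 + 2·-1 + 2·0 + 3·0 + 1·2 = 0
  col T3: 1·2 + 2·0 + 2·-1 + 3·0 + 1·0 = 0
  col T4: 1·0 + 2·-2 + 2·2 + 3·0 + 1·0 = 0

y = (p0:1, p1:2, p2:2, p3:3, p4:1)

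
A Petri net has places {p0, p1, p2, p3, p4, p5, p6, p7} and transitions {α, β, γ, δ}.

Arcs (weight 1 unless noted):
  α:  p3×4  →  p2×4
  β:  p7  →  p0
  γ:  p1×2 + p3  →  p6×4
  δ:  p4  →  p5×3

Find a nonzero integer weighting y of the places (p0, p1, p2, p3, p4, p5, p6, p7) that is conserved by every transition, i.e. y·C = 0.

Incidence matrix C (rows=places, cols=transitions):
        α    β    γ    δ
   p0   0    1    0    0
   p1   0    0   -2    0
   p2   4    0    0    0
   p3  -4    0   -1    0
   p4   0    0    0   -1
   p5   0    0    0    3
   p6   0    0    4    0
   p7   0   -1    0    0

Candidate y = [0, 1, -2, -2, 0, 0, 0, 0]; check y·C column-wise:
  col α: 1·0 + -2·4 + -2·-4 = 0
  col β: 0·1 + 1·0 + -2·0 + -2·0 + 0·-1 = 0
  col γ: 1·-2 + -2·0 + -2·-1 + 0·4 = 0
  col δ: 1·0 + -2·0 + -2·0 + 0·-1 + 0·3 = 0

y = (p0:0, p1:1, p2:-2, p3:-2, p4:0, p5:0, p6:0, p7:0)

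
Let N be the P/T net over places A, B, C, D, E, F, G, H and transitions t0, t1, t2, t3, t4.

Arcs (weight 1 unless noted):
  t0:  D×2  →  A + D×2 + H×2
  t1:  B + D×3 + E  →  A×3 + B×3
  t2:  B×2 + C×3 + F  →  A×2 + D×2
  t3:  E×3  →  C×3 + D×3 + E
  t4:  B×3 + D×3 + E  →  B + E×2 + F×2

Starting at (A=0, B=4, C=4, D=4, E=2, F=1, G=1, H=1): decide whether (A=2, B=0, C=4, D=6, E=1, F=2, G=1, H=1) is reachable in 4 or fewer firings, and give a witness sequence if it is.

step 1: fire t4:  (A=0, B=4, C=4, D=4, E=2, F=1, G=1, H=1) → (A=0, B=2, C=4, D=1, E=3, F=3, G=1, H=1)
step 2: fire t2:  (A=0, B=2, C=4, D=1, E=3, F=3, G=1, H=1) → (A=2, B=0, C=1, D=3, E=3, F=2, G=1, H=1)
step 3: fire t3:  (A=2, B=0, C=1, D=3, E=3, F=2, G=1, H=1) → (A=2, B=0, C=4, D=6, E=1, F=2, G=1, H=1)

YES — reachable via ⟨t4, t2, t3⟩ (3 firings)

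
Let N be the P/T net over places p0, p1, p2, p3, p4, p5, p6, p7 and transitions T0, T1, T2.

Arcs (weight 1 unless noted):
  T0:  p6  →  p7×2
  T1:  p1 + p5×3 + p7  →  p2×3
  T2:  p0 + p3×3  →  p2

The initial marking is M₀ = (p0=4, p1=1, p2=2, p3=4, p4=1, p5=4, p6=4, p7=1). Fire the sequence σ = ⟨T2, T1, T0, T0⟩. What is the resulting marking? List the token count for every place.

(p0=3, p1=0, p2=6, p3=1, p4=1, p5=1, p6=2, p7=4)

step 1: fire T2:  (p0=4, p1=1, p2=2, p3=4, p4=1, p5=4, p6=4, p7=1) → (p0=3, p1=1, p2=3, p3=1, p4=1, p5=4, p6=4, p7=1)
step 2: fire T1:  (p0=3, p1=1, p2=3, p3=1, p4=1, p5=4, p6=4, p7=1) → (p0=3, p1=0, p2=6, p3=1, p4=1, p5=1, p6=4, p7=0)
step 3: fire T0:  (p0=3, p1=0, p2=6, p3=1, p4=1, p5=1, p6=4, p7=0) → (p0=3, p1=0, p2=6, p3=1, p4=1, p5=1, p6=3, p7=2)
step 4: fire T0:  (p0=3, p1=0, p2=6, p3=1, p4=1, p5=1, p6=3, p7=2) → (p0=3, p1=0, p2=6, p3=1, p4=1, p5=1, p6=2, p7=4)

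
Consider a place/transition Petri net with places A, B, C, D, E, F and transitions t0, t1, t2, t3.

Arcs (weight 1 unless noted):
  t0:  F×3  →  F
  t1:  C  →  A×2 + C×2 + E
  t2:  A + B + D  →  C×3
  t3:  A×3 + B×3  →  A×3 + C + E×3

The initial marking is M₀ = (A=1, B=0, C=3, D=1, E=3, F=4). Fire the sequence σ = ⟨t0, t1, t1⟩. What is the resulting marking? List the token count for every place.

(A=5, B=0, C=5, D=1, E=5, F=2)

step 1: fire t0:  (A=1, B=0, C=3, D=1, E=3, F=4) → (A=1, B=0, C=3, D=1, E=3, F=2)
step 2: fire t1:  (A=1, B=0, C=3, D=1, E=3, F=2) → (A=3, B=0, C=4, D=1, E=4, F=2)
step 3: fire t1:  (A=3, B=0, C=4, D=1, E=4, F=2) → (A=5, B=0, C=5, D=1, E=5, F=2)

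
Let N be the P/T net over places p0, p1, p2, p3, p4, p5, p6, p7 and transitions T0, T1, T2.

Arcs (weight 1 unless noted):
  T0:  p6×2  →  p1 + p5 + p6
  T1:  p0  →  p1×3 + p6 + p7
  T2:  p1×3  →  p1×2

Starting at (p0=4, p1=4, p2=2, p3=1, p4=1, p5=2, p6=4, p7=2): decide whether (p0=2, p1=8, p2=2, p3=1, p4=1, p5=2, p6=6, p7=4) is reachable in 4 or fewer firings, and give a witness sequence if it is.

step 1: fire T1:  (p0=4, p1=4, p2=2, p3=1, p4=1, p5=2, p6=4, p7=2) → (p0=3, p1=7, p2=2, p3=1, p4=1, p5=2, p6=5, p7=3)
step 2: fire T1:  (p0=3, p1=7, p2=2, p3=1, p4=1, p5=2, p6=5, p7=3) → (p0=2, p1=10, p2=2, p3=1, p4=1, p5=2, p6=6, p7=4)
step 3: fire T2:  (p0=2, p1=10, p2=2, p3=1, p4=1, p5=2, p6=6, p7=4) → (p0=2, p1=9, p2=2, p3=1, p4=1, p5=2, p6=6, p7=4)
step 4: fire T2:  (p0=2, p1=9, p2=2, p3=1, p4=1, p5=2, p6=6, p7=4) → (p0=2, p1=8, p2=2, p3=1, p4=1, p5=2, p6=6, p7=4)

YES — reachable via ⟨T1, T1, T2, T2⟩ (4 firings)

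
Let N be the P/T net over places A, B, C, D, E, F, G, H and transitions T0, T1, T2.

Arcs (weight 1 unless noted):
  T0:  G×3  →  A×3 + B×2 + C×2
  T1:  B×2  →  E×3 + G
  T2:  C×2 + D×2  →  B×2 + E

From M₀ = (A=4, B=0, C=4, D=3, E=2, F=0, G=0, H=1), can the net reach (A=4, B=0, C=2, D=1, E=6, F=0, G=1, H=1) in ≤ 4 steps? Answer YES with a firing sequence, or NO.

step 1: fire T2:  (A=4, B=0, C=4, D=3, E=2, F=0, G=0, H=1) → (A=4, B=2, C=2, D=1, E=3, F=0, G=0, H=1)
step 2: fire T1:  (A=4, B=2, C=2, D=1, E=3, F=0, G=0, H=1) → (A=4, B=0, C=2, D=1, E=6, F=0, G=1, H=1)

YES — reachable via ⟨T2, T1⟩ (2 firings)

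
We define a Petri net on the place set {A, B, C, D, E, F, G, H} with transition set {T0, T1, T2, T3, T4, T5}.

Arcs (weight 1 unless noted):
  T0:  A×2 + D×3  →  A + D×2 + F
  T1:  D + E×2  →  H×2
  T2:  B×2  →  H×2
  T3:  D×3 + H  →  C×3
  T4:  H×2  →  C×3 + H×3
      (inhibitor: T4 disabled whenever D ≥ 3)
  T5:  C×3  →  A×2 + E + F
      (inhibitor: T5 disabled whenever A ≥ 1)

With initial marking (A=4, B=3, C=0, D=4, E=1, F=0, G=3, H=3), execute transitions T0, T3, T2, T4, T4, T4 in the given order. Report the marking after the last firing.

(A=3, B=1, C=12, D=0, E=1, F=1, G=3, H=7)

step 1: fire T0:  (A=4, B=3, C=0, D=4, E=1, F=0, G=3, H=3) → (A=3, B=3, C=0, D=3, E=1, F=1, G=3, H=3)
step 2: fire T3:  (A=3, B=3, C=0, D=3, E=1, F=1, G=3, H=3) → (A=3, B=3, C=3, D=0, E=1, F=1, G=3, H=2)
step 3: fire T2:  (A=3, B=3, C=3, D=0, E=1, F=1, G=3, H=2) → (A=3, B=1, C=3, D=0, E=1, F=1, G=3, H=4)
step 4: fire T4:  (A=3, B=1, C=3, D=0, E=1, F=1, G=3, H=4) → (A=3, B=1, C=6, D=0, E=1, F=1, G=3, H=5)
step 5: fire T4:  (A=3, B=1, C=6, D=0, E=1, F=1, G=3, H=5) → (A=3, B=1, C=9, D=0, E=1, F=1, G=3, H=6)
step 6: fire T4:  (A=3, B=1, C=9, D=0, E=1, F=1, G=3, H=6) → (A=3, B=1, C=12, D=0, E=1, F=1, G=3, H=7)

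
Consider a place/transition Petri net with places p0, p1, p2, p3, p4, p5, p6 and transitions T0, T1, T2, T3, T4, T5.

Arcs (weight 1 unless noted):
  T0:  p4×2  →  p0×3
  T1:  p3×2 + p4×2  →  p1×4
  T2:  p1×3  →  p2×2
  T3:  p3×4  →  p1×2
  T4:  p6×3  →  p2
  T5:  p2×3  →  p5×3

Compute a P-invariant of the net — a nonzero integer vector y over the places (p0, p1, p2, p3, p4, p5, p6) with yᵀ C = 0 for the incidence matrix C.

Incidence matrix C (rows=places, cols=transitions):
       T0   T1   T2   T3   T4   T5
   p0   3    0    0    0    0    0
   p1   0    4   -3    2    0    0
   p2   0    0    2    0    1   -3
   p3   0   -2    0   -4    0    0
   p4  -2   -2    0    0    0    0
   p5   0    0    0    0    0    3
   p6   0    0    0    0   -3    0

Candidate y = [2, 2, 3, 1, 3, 3, 1]; check y·C column-wise:
  col T0: 2·3 + 2·0 + 3·0 + 1·0 + 3·-2 + 3·0 + 1·0 = 0
  col T1: 2·0 + 2·4 + 3·0 + 1·-2 + 3·-2 + 3·0 + 1·0 = 0
  col T2: 2·0 + 2·-3 + 3·2 + 1·0 + 3·0 + 3·0 + 1·0 = 0
  col T3: 2·0 + 2·2 + 3·0 + 1·-4 + 3·0 + 3·0 + 1·0 = 0
  col T4: 2·0 + 2·0 + 3·1 + 1·0 + 3·0 + 3·0 + 1·-3 = 0
  col T5: 2·0 + 2·0 + 3·-3 + 1·0 + 3·0 + 3·3 + 1·0 = 0

y = (p0:2, p1:2, p2:3, p3:1, p4:3, p5:3, p6:1)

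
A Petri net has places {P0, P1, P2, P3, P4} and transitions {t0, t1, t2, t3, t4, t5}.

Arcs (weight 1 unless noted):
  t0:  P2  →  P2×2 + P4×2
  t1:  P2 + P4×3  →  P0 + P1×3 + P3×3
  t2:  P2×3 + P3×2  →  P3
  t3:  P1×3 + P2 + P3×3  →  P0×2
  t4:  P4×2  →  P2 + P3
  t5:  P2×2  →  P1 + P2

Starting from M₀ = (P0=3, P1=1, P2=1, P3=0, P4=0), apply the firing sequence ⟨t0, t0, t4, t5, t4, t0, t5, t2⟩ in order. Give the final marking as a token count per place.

(P0=3, P1=3, P2=1, P3=1, P4=2)

step 1: fire t0:  (P0=3, P1=1, P2=1, P3=0, P4=0) → (P0=3, P1=1, P2=2, P3=0, P4=2)
step 2: fire t0:  (P0=3, P1=1, P2=2, P3=0, P4=2) → (P0=3, P1=1, P2=3, P3=0, P4=4)
step 3: fire t4:  (P0=3, P1=1, P2=3, P3=0, P4=4) → (P0=3, P1=1, P2=4, P3=1, P4=2)
step 4: fire t5:  (P0=3, P1=1, P2=4, P3=1, P4=2) → (P0=3, P1=2, P2=3, P3=1, P4=2)
step 5: fire t4:  (P0=3, P1=2, P2=3, P3=1, P4=2) → (P0=3, P1=2, P2=4, P3=2, P4=0)
step 6: fire t0:  (P0=3, P1=2, P2=4, P3=2, P4=0) → (P0=3, P1=2, P2=5, P3=2, P4=2)
step 7: fire t5:  (P0=3, P1=2, P2=5, P3=2, P4=2) → (P0=3, P1=3, P2=4, P3=2, P4=2)
step 8: fire t2:  (P0=3, P1=3, P2=4, P3=2, P4=2) → (P0=3, P1=3, P2=1, P3=1, P4=2)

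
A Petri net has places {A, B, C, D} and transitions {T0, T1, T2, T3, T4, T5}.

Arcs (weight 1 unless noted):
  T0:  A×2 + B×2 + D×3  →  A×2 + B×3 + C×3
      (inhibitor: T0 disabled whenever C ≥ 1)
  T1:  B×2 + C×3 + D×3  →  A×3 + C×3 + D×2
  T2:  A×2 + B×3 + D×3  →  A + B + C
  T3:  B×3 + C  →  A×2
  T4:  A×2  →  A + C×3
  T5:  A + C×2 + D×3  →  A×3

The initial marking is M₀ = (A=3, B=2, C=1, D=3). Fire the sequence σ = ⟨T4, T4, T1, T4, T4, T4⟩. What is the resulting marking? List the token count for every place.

(A=1, B=0, C=16, D=2)

step 1: fire T4:  (A=3, B=2, C=1, D=3) → (A=2, B=2, C=4, D=3)
step 2: fire T4:  (A=2, B=2, C=4, D=3) → (A=1, B=2, C=7, D=3)
step 3: fire T1:  (A=1, B=2, C=7, D=3) → (A=4, B=0, C=7, D=2)
step 4: fire T4:  (A=4, B=0, C=7, D=2) → (A=3, B=0, C=10, D=2)
step 5: fire T4:  (A=3, B=0, C=10, D=2) → (A=2, B=0, C=13, D=2)
step 6: fire T4:  (A=2, B=0, C=13, D=2) → (A=1, B=0, C=16, D=2)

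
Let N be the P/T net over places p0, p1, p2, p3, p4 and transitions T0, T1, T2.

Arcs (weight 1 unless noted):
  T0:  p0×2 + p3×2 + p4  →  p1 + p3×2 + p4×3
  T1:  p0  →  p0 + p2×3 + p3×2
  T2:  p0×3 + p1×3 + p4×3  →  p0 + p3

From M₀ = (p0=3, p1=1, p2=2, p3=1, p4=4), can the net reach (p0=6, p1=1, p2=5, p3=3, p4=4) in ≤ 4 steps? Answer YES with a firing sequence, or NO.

NO — not reachable within 4 firings

depth 0: 1 marking
depth 1: 2 markings reached so far
depth 2: 4 markings reached so far
depth 3: 6 markings reached so far
depth 4: 8 markings reached so far
target is not among the 8 markings reachable within 4 steps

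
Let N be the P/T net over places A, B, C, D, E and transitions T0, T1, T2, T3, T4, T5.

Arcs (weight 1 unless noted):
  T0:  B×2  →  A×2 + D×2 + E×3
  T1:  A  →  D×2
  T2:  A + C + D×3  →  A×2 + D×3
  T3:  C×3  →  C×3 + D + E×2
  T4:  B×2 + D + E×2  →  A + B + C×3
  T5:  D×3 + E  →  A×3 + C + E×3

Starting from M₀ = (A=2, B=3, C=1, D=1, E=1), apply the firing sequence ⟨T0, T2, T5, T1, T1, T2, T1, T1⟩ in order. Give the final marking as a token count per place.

(A=5, B=1, C=0, D=8, E=6)

step 1: fire T0:  (A=2, B=3, C=1, D=1, E=1) → (A=4, B=1, C=1, D=3, E=4)
step 2: fire T2:  (A=4, B=1, C=1, D=3, E=4) → (A=5, B=1, C=0, D=3, E=4)
step 3: fire T5:  (A=5, B=1, C=0, D=3, E=4) → (A=8, B=1, C=1, D=0, E=6)
step 4: fire T1:  (A=8, B=1, C=1, D=0, E=6) → (A=7, B=1, C=1, D=2, E=6)
step 5: fire T1:  (A=7, B=1, C=1, D=2, E=6) → (A=6, B=1, C=1, D=4, E=6)
step 6: fire T2:  (A=6, B=1, C=1, D=4, E=6) → (A=7, B=1, C=0, D=4, E=6)
step 7: fire T1:  (A=7, B=1, C=0, D=4, E=6) → (A=6, B=1, C=0, D=6, E=6)
step 8: fire T1:  (A=6, B=1, C=0, D=6, E=6) → (A=5, B=1, C=0, D=8, E=6)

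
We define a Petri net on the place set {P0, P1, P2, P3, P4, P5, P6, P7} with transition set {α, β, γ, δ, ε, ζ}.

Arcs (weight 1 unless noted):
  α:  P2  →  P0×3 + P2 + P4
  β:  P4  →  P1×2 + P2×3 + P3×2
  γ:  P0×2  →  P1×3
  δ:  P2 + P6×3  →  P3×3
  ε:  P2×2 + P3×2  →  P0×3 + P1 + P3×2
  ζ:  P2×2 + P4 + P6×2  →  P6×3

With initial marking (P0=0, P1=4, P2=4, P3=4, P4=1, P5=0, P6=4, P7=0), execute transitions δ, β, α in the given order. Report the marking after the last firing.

step 1: fire δ:  (P0=0, P1=4, P2=4, P3=4, P4=1, P5=0, P6=4, P7=0) → (P0=0, P1=4, P2=3, P3=7, P4=1, P5=0, P6=1, P7=0)
step 2: fire β:  (P0=0, P1=4, P2=3, P3=7, P4=1, P5=0, P6=1, P7=0) → (P0=0, P1=6, P2=6, P3=9, P4=0, P5=0, P6=1, P7=0)
step 3: fire α:  (P0=0, P1=6, P2=6, P3=9, P4=0, P5=0, P6=1, P7=0) → (P0=3, P1=6, P2=6, P3=9, P4=1, P5=0, P6=1, P7=0)

(P0=3, P1=6, P2=6, P3=9, P4=1, P5=0, P6=1, P7=0)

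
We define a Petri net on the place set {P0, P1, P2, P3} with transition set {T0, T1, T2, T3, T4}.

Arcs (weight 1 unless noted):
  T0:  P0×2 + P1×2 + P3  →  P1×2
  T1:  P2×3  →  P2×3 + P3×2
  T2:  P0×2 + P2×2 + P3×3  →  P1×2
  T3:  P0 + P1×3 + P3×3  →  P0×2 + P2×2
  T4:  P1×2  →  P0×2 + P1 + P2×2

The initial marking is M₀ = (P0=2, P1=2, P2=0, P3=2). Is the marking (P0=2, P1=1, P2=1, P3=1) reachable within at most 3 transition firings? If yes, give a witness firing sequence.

depth 0: 1 marking
depth 1: 3 markings reached so far
depth 2: 4 markings reached so far
depth 3: 4 markings reached so far
(frontier empty at depth 3; search complete)
target is not among the 4 markings reachable within 3 steps

NO — not reachable within 3 firings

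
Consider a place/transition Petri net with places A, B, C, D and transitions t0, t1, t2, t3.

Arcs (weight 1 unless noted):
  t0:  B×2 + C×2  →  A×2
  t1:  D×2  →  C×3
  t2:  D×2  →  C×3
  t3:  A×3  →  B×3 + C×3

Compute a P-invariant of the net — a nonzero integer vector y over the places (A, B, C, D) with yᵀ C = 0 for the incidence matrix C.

Incidence matrix C (rows=places, cols=transitions):
       t0   t1   t2   t3
    A   2    0    0   -3
    B  -2    0    0    3
    C  -2    3    3    3
    D   0   -2   -2    0

Candidate y = [1, 1, 0, 0]; check y·C column-wise:
  col t0: 1·2 + 1·-2 + 0·-2 = 0
  col t1: 1·0 + 1·0 + 0·3 + 0·-2 = 0
  col t2: 1·0 + 1·0 + 0·3 + 0·-2 = 0
  col t3: 1·-3 + 1·3 + 0·3 = 0

y = (A:1, B:1, C:0, D:0)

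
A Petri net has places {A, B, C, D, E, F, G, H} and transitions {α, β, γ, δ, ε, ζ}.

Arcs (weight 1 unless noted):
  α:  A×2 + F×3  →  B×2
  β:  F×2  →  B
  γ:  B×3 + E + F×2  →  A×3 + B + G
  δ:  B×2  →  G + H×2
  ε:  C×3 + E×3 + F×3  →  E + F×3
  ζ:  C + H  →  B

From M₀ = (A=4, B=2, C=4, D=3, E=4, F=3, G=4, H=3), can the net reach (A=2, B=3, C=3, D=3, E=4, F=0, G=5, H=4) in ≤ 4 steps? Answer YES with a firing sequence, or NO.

step 1: fire α:  (A=4, B=2, C=4, D=3, E=4, F=3, G=4, H=3) → (A=2, B=4, C=4, D=3, E=4, F=0, G=4, H=3)
step 2: fire δ:  (A=2, B=4, C=4, D=3, E=4, F=0, G=4, H=3) → (A=2, B=2, C=4, D=3, E=4, F=0, G=5, H=5)
step 3: fire ζ:  (A=2, B=2, C=4, D=3, E=4, F=0, G=5, H=5) → (A=2, B=3, C=3, D=3, E=4, F=0, G=5, H=4)

YES — reachable via ⟨α, δ, ζ⟩ (3 firings)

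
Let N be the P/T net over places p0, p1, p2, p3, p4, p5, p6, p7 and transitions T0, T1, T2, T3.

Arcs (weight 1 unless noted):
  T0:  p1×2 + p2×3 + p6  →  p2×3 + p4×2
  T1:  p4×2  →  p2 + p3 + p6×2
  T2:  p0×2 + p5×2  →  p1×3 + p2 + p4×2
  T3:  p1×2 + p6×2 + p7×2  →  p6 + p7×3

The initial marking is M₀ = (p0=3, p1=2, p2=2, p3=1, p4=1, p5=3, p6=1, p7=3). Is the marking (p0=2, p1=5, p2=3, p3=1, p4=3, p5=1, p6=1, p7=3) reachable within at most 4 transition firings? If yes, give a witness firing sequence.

depth 0: 1 marking
depth 1: 2 markings reached so far
depth 2: 4 markings reached so far
depth 3: 6 markings reached so far
depth 4: 10 markings reached so far
target is not among the 10 markings reachable within 4 steps

NO — not reachable within 4 firings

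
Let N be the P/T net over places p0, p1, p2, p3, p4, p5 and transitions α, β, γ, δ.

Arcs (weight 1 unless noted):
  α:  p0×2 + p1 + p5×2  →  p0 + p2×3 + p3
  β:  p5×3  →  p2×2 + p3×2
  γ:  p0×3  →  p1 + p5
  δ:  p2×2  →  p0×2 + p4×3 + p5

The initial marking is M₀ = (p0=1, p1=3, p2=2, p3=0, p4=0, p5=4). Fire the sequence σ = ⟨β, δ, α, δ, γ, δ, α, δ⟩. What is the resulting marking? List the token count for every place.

step 1: fire β:  (p0=1, p1=3, p2=2, p3=0, p4=0, p5=4) → (p0=1, p1=3, p2=4, p3=2, p4=0, p5=1)
step 2: fire δ:  (p0=1, p1=3, p2=4, p3=2, p4=0, p5=1) → (p0=3, p1=3, p2=2, p3=2, p4=3, p5=2)
step 3: fire α:  (p0=3, p1=3, p2=2, p3=2, p4=3, p5=2) → (p0=2, p1=2, p2=5, p3=3, p4=3, p5=0)
step 4: fire δ:  (p0=2, p1=2, p2=5, p3=3, p4=3, p5=0) → (p0=4, p1=2, p2=3, p3=3, p4=6, p5=1)
step 5: fire γ:  (p0=4, p1=2, p2=3, p3=3, p4=6, p5=1) → (p0=1, p1=3, p2=3, p3=3, p4=6, p5=2)
step 6: fire δ:  (p0=1, p1=3, p2=3, p3=3, p4=6, p5=2) → (p0=3, p1=3, p2=1, p3=3, p4=9, p5=3)
step 7: fire α:  (p0=3, p1=3, p2=1, p3=3, p4=9, p5=3) → (p0=2, p1=2, p2=4, p3=4, p4=9, p5=1)
step 8: fire δ:  (p0=2, p1=2, p2=4, p3=4, p4=9, p5=1) → (p0=4, p1=2, p2=2, p3=4, p4=12, p5=2)

(p0=4, p1=2, p2=2, p3=4, p4=12, p5=2)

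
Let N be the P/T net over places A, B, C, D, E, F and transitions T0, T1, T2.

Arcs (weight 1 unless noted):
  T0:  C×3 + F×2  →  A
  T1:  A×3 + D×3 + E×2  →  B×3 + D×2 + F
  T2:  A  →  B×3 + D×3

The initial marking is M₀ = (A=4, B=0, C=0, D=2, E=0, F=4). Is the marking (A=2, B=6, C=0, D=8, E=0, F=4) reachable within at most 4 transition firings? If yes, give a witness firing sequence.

YES — reachable via ⟨T2, T2⟩ (2 firings)

step 1: fire T2:  (A=4, B=0, C=0, D=2, E=0, F=4) → (A=3, B=3, C=0, D=5, E=0, F=4)
step 2: fire T2:  (A=3, B=3, C=0, D=5, E=0, F=4) → (A=2, B=6, C=0, D=8, E=0, F=4)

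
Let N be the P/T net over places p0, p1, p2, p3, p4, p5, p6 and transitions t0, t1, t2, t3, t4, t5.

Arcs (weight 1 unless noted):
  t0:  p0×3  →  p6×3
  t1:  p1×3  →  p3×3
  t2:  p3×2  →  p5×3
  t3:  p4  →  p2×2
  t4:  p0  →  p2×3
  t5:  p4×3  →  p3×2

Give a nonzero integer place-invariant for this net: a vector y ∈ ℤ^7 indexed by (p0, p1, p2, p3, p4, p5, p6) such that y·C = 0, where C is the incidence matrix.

y = (p0:3, p1:3, p2:1, p3:3, p4:2, p5:2, p6:3)

Incidence matrix C (rows=places, cols=transitions):
       t0   t1   t2   t3   t4   t5
   p0  -3    0    0    0   -1    0
   p1   0   -3    0    0    0    0
   p2   0    0    0    2    3    0
   p3   0    3   -2    0    0    2
   p4   0    0    0   -1    0   -3
   p5   0    0    3    0    0    0
   p6   3    0    0    0    0    0

Candidate y = [3, 3, 1, 3, 2, 2, 3]; check y·C column-wise:
  col t0: 3·-3 + 3·0 + 1·0 + 3·0 + 2·0 + 2·0 + 3·3 = 0
  col t1: 3·0 + 3·-3 + 1·0 + 3·3 + 2·0 + 2·0 + 3·0 = 0
  col t2: 3·0 + 3·0 + 1·0 + 3·-2 + 2·0 + 2·3 + 3·0 = 0
  col t3: 3·0 + 3·0 + 1·2 + 3·0 + 2·-1 + 2·0 + 3·0 = 0
  col t4: 3·-1 + 3·0 + 1·3 + 3·0 + 2·0 + 2·0 + 3·0 = 0
  col t5: 3·0 + 3·0 + 1·0 + 3·2 + 2·-3 + 2·0 + 3·0 = 0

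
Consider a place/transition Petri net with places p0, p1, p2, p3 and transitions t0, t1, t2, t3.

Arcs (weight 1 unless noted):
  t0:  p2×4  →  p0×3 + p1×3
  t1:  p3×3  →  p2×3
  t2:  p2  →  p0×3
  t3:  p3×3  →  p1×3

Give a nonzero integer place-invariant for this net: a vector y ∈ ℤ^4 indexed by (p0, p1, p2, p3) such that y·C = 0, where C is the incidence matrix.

y = (p0:1, p1:3, p2:3, p3:3)

Incidence matrix C (rows=places, cols=transitions):
       t0   t1   t2   t3
   p0   3    0    3    0
   p1   3    0    0    3
   p2  -4    3   -1    0
   p3   0   -3    0   -3

Candidate y = [1, 3, 3, 3]; check y·C column-wise:
  col t0: 1·3 + 3·3 + 3·-4 + 3·0 = 0
  col t1: 1·0 + 3·0 + 3·3 + 3·-3 = 0
  col t2: 1·3 + 3·0 + 3·-1 + 3·0 = 0
  col t3: 1·0 + 3·3 + 3·0 + 3·-3 = 0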